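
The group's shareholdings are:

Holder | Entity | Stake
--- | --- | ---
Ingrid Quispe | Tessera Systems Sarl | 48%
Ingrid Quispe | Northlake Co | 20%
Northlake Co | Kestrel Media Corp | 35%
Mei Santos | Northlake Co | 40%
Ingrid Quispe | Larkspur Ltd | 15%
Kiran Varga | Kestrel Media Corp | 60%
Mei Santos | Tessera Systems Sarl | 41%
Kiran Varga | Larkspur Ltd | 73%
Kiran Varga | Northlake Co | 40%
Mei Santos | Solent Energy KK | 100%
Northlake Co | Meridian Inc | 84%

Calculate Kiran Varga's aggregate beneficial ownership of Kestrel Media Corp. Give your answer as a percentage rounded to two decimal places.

Kiran reaches Kestrel along 2 paths.
Direct stake: 60% = 60%.
Via Northlake: 40% × 35% = 14%.
Total: 60% + 14% = 74%.
Rounded: 74.00%.

74.00%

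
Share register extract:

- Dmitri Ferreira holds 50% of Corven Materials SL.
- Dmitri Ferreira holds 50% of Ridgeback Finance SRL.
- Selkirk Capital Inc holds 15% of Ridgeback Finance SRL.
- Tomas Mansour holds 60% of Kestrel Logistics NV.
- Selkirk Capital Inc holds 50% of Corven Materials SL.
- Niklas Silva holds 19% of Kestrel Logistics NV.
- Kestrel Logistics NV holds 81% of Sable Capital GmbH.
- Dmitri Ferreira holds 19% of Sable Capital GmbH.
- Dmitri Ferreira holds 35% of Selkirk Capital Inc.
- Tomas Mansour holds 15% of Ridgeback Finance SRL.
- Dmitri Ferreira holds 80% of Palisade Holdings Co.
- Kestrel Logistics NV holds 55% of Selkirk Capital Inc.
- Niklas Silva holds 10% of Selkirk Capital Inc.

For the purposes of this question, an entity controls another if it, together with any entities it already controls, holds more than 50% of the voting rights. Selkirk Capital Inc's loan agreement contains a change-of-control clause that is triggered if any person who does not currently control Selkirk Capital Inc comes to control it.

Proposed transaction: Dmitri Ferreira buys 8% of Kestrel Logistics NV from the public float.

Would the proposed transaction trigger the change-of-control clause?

No

The purchase changes only Dmitri's holdings, so Dmitri is the only person who could newly come to control Selkirk.
Dmitri holds 80% of Palisade, so Dmitri controls Palisade.
In Selkirk, Dmitri's side holds only 35%, not > 50%.
So before the transaction, Dmitri does not control Selkirk.
After the purchase, Dmitri holds 8% of Kestrel directly.
Dmitri's side now holds 8% of Kestrel, not > 50%, so Dmitri still does not control Kestrel.
After the transaction, Dmitri's side holds 35% of Selkirk, not > 50%, so Dmitri still does not control Selkirk.
No new person acquires control, so the clause is not triggered.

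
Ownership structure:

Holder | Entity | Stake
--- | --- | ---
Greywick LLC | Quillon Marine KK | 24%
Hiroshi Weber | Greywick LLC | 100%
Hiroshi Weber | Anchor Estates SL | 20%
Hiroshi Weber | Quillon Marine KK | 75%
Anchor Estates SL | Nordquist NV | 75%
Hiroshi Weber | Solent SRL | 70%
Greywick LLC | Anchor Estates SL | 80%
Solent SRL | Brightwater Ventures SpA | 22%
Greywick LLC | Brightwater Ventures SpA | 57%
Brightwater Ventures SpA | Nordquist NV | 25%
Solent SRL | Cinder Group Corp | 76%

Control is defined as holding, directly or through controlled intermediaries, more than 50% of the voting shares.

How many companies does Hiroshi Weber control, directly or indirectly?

7

Hiroshi holds 100% of Greywick, so Hiroshi controls Greywick.
Hiroshi holds 70% of Solent, so Hiroshi controls Solent.
Hiroshi and Greywick together hold 75% + 24% = 99% of Quillon, so Hiroshi controls Quillon.
Greywick and Hiroshi together hold 80% + 20% = 100% of Anchor, so Hiroshi controls Anchor.
Greywick and Solent together hold 57% + 22% = 79% of Brightwater, so Hiroshi controls Brightwater.
Anchor and Brightwater together hold 75% + 25% = 100% of Nordquist, so Hiroshi controls Nordquist.
Solent holds 76% of Cinder, so Hiroshi controls Cinder.
Hiroshi controls 7 companies.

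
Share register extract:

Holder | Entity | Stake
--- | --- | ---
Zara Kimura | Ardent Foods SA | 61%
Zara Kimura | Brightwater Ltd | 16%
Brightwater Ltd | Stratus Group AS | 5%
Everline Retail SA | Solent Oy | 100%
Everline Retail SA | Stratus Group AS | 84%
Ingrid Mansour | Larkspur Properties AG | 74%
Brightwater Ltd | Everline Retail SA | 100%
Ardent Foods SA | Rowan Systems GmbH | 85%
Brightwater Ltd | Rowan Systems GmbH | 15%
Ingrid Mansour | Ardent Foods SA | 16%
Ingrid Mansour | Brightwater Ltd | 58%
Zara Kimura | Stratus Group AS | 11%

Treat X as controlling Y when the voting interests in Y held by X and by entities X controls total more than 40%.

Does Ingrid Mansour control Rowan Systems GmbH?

Ingrid holds 74% of Larkspur, so Ingrid controls Larkspur.
Ingrid holds 58% of Brightwater, so Ingrid controls Brightwater.
Brightwater holds 100% of Everline, so Ingrid controls Everline.
Everline holds 100% of Solent, so Ingrid controls Solent.
Brightwater and Everline together hold 5% + 84% = 89% of Stratus, so Ingrid controls Stratus.
In Rowan, Ingrid's side holds only 15%, not > 40%.
So Ingrid does not control Rowan.

No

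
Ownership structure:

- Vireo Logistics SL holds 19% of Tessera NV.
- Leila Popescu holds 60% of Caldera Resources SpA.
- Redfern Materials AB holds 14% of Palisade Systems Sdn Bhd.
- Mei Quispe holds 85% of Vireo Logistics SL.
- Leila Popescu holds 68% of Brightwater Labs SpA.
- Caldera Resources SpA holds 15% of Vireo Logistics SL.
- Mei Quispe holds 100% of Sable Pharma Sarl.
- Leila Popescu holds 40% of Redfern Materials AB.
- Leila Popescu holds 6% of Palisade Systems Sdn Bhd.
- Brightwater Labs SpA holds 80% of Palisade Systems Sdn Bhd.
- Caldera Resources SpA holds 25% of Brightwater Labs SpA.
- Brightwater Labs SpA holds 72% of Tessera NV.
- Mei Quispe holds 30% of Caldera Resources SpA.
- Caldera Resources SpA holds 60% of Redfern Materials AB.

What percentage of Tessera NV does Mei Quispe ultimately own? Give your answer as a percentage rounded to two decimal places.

Mei reaches Tessera along 3 paths.
Via Vireo: 85% × 19% = 16.15%.
Via Caldera → Vireo: 30% × 15% × 19% = 0.855%.
Via Caldera → Brightwater: 30% × 25% × 72% = 5.4%.
Total: 16.15% + 0.855% + 5.4% = 22.405%.
Rounded: 22.41%.

22.41%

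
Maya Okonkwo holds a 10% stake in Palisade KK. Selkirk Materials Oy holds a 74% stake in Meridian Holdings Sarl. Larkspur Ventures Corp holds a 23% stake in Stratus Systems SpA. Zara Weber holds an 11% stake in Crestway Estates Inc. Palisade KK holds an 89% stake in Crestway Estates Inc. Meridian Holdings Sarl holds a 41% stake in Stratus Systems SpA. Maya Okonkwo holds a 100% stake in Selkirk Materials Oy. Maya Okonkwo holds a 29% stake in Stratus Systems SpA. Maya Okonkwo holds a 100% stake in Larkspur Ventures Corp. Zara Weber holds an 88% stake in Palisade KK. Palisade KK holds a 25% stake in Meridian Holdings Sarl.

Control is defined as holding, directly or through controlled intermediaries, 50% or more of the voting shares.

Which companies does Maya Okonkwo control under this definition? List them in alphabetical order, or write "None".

Larkspur Ventures Corp, Meridian Holdings Sarl, Selkirk Materials Oy, Stratus Systems SpA

Maya holds 100% of Selkirk, so Maya controls Selkirk.
Maya holds 100% of Larkspur, so Maya controls Larkspur.
Selkirk holds 74% of Meridian, so Maya controls Meridian.
Larkspur and Maya and Meridian together hold 23% + 29% + 41% = 93% of Stratus, so Maya controls Stratus.
No other company's threshold is met.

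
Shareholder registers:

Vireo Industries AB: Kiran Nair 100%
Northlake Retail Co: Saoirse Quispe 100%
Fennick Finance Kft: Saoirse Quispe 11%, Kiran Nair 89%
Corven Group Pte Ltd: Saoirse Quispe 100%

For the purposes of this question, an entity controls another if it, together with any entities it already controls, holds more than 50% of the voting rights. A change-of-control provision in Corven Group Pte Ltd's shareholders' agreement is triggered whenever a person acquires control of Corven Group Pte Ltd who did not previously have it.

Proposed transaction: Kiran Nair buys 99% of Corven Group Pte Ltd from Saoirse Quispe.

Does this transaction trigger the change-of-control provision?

Yes

The purchase adds only to Kiran's holdings (Saoirse's stake shrinks), so Kiran is the only person who could newly come to control Corven.
Kiran holds 100% of Vireo, so Kiran controls Vireo.
Kiran holds 89% of Fennick, so Kiran controls Fennick.
Neither Kiran nor any entity Kiran controls holds any voting interest in Corven.
So before the transaction, Kiran does not control Corven.
After the purchase, Kiran holds 99% of Corven directly, and Saoirse's stake falls to 1%.
Kiran holds 99% of Corven, so Kiran controls Corven.
Kiran did not control Corven before and does after, so the clause is triggered.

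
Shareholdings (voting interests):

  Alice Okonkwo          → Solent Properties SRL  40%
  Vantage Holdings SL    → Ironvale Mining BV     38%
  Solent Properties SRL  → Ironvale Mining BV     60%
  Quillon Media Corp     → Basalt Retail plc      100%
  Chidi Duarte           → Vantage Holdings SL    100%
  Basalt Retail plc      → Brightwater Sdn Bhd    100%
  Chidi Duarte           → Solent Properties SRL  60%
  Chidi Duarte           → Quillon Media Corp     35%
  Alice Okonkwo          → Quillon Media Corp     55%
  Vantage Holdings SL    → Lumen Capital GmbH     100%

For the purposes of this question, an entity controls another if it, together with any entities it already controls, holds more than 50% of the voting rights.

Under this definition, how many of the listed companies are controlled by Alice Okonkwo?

3

Alice holds 55% of Quillon, so Alice controls Quillon.
Quillon holds 100% of Basalt, so Alice controls Basalt.
Basalt holds 100% of Brightwater, so Alice controls Brightwater.
No other company's threshold is met.
Alice controls 3 companies.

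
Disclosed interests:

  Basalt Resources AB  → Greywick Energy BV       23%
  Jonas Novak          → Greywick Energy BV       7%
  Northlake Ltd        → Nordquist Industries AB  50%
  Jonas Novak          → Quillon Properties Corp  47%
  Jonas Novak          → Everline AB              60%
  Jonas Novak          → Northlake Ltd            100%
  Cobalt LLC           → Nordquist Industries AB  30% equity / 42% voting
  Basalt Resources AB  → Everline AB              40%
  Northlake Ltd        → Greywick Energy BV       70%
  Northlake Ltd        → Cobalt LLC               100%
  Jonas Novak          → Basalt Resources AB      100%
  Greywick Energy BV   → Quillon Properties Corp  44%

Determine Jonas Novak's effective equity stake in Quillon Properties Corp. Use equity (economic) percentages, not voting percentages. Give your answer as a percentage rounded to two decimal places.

Jonas reaches Quillon along 4 paths.
Via Northlake → Greywick: 100% × 70% × 44% = 30.8%.
Via Basalt → Greywick: 100% × 23% × 44% = 10.12%.
Via Greywick: 7% × 44% = 3.08%.
Direct stake: 47% = 47%.
Total: 30.8% + 10.12% + 3.08% + 47% = 91%.
Rounded: 91.00%.

91.00%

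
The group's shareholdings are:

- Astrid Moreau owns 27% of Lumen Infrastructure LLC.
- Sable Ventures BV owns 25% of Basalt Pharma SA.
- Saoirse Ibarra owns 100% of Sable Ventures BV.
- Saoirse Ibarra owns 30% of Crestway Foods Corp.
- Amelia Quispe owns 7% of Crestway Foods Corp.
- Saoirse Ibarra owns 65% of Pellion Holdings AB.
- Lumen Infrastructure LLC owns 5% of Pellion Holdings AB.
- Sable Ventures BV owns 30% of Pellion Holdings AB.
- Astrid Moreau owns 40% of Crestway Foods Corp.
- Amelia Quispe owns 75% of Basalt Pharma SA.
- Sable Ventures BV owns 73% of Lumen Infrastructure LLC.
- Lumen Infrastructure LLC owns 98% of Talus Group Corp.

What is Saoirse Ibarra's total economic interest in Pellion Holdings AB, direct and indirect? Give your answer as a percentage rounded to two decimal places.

98.65%

Saoirse reaches Pellion along 3 paths.
Direct stake: 65% = 65%.
Via Sable: 100% × 30% = 30%.
Via Sable → Lumen: 100% × 73% × 5% = 3.65%.
Total: 65% + 30% + 3.65% = 98.65%.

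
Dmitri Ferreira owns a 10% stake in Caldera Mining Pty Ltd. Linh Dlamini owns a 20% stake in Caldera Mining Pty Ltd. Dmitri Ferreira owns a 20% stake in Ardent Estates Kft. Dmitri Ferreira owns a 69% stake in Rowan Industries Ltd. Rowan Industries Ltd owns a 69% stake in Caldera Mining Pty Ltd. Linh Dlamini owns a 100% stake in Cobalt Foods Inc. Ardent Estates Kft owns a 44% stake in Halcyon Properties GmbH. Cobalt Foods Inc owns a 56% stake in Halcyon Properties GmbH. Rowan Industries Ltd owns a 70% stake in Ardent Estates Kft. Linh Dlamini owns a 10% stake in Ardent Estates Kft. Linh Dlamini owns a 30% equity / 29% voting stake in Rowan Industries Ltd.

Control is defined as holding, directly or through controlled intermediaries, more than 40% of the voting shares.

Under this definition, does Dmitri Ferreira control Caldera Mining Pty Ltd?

Dmitri holds 69% of Rowan, so Dmitri controls Rowan.
Dmitri and Rowan together hold 10% + 69% = 79% of Caldera, so Dmitri controls Caldera.

Yes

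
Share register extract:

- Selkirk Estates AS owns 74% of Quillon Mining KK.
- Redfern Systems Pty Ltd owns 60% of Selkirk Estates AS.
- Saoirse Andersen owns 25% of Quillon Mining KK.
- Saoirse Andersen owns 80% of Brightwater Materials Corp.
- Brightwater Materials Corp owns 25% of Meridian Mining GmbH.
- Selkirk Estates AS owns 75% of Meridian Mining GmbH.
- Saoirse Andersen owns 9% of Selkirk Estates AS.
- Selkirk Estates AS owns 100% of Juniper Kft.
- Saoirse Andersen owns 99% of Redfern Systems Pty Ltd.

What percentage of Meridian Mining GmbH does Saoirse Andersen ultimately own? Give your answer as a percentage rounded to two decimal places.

Saoirse reaches Meridian along 3 paths.
Via Selkirk: 9% × 75% = 6.75%.
Via Redfern → Selkirk: 99% × 60% × 75% = 44.55%.
Via Brightwater: 80% × 25% = 20%.
Total: 6.75% + 44.55% + 20% = 71.3%.
Rounded: 71.30%.

71.30%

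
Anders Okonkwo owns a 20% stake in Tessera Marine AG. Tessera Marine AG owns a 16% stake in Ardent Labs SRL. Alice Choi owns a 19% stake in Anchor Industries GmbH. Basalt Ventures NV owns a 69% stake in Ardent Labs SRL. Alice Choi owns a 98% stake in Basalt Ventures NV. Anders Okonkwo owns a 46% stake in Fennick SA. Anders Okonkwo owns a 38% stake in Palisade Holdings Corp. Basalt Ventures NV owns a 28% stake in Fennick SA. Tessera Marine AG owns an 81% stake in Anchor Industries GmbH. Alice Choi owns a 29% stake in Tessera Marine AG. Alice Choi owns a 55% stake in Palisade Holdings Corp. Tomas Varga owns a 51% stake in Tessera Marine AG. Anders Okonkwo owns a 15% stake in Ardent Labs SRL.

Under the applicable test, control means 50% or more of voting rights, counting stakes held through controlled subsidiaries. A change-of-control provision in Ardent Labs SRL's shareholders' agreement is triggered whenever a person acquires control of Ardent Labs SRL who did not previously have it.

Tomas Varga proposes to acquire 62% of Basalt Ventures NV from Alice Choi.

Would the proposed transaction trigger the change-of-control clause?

The purchase adds only to Tomas's holdings (Alice's stake shrinks), so Tomas is the only person who could newly come to control Ardent.
Tomas holds 51% of Tessera, so Tomas controls Tessera.
Tessera holds 81% of Anchor, so Tomas controls Anchor.
In Ardent, Tomas's side holds only 16%, not ≥ 50%.
So before the transaction, Tomas does not control Ardent.
After the purchase, Tomas holds 62% of Basalt directly, and Alice's stake falls to 36%.
Tomas holds 62% of Basalt, so Tomas controls Basalt.
Tessera and Basalt together hold 16% + 69% = 85% of Ardent, so Tomas controls Ardent.
Tomas did not control Ardent before and does after, so the clause is triggered.

Yes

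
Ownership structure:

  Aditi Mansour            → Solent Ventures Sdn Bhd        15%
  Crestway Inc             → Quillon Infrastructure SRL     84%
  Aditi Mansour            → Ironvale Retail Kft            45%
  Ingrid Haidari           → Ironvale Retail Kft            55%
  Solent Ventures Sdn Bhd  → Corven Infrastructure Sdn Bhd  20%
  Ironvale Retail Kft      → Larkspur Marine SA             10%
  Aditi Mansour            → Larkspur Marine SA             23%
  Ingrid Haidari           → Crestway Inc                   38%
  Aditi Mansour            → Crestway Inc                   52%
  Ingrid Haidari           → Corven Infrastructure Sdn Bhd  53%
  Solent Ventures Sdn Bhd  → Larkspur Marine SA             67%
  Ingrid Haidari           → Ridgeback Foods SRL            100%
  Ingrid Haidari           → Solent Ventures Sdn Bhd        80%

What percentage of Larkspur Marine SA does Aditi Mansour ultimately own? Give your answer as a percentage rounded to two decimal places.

Aditi reaches Larkspur along 3 paths.
Direct stake: 23% = 23%.
Via Solent: 15% × 67% = 10.05%.
Via Ironvale: 45% × 10% = 4.5%.
Total: 23% + 10.05% + 4.5% = 37.55%.

37.55%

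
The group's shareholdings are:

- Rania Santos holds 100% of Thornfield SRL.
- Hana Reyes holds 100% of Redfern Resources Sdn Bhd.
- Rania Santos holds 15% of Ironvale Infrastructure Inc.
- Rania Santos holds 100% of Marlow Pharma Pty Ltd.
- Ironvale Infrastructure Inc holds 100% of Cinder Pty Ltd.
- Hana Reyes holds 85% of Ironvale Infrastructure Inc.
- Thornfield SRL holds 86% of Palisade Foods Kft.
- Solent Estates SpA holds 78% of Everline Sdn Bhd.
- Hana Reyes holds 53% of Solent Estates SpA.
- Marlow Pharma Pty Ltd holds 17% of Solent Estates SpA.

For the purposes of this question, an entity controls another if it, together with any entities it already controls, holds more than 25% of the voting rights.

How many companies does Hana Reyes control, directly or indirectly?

5

Hana holds 85% of Ironvale, so Hana controls Ironvale.
Hana holds 100% of Redfern, so Hana controls Redfern.
Ironvale holds 100% of Cinder, so Hana controls Cinder.
Hana holds 53% of Solent, so Hana controls Solent.
Solent holds 78% of Everline, so Hana controls Everline.
No other company's threshold is met.
Hana controls 5 companies.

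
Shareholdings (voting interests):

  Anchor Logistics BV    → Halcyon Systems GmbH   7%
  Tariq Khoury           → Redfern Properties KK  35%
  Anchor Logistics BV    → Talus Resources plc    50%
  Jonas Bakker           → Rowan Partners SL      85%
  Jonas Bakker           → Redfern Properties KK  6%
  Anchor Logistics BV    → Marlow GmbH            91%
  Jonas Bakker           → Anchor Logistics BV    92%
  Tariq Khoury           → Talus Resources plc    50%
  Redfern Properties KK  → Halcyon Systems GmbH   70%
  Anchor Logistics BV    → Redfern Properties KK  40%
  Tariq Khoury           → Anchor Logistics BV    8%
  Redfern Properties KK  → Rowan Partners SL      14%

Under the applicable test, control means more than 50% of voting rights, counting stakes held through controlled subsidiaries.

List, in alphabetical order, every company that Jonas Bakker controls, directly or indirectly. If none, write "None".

Jonas holds 92% of Anchor, so Jonas controls Anchor.
Anchor holds 91% of Marlow, so Jonas controls Marlow.
Jonas holds 85% of Rowan, so Jonas controls Rowan.
No other company's threshold is met.

Anchor Logistics BV, Marlow GmbH, Rowan Partners SL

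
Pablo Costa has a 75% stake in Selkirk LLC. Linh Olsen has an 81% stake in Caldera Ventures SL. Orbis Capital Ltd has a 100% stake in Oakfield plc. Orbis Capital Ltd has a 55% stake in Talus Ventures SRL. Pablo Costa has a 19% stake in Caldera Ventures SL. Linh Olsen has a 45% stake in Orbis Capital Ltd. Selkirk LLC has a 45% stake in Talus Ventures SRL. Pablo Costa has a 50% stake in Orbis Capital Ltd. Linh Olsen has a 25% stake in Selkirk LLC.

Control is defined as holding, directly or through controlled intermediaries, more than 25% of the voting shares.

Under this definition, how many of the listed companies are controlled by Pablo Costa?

Pablo holds 75% of Selkirk, so Pablo controls Selkirk.
Pablo holds 50% of Orbis, so Pablo controls Orbis.
Orbis holds 100% of Oakfield, so Pablo controls Oakfield.
Selkirk and Orbis together hold 45% + 55% = 100% of Talus, so Pablo controls Talus.
No other company's threshold is met.
Pablo controls 4 companies.

4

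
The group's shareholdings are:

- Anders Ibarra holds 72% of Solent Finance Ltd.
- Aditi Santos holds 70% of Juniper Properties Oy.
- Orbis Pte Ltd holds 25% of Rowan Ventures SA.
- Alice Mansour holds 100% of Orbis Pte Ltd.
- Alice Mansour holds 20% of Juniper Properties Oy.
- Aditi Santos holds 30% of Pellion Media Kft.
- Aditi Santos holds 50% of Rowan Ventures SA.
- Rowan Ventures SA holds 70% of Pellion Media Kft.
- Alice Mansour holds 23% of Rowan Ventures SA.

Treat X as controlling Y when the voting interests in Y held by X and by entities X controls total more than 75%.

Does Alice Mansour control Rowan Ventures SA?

Alice holds 100% of Orbis, so Alice controls Orbis.
In Rowan, Alice's side holds only 25% + 23% = 48%, not > 75%.
So Alice does not control Rowan.

No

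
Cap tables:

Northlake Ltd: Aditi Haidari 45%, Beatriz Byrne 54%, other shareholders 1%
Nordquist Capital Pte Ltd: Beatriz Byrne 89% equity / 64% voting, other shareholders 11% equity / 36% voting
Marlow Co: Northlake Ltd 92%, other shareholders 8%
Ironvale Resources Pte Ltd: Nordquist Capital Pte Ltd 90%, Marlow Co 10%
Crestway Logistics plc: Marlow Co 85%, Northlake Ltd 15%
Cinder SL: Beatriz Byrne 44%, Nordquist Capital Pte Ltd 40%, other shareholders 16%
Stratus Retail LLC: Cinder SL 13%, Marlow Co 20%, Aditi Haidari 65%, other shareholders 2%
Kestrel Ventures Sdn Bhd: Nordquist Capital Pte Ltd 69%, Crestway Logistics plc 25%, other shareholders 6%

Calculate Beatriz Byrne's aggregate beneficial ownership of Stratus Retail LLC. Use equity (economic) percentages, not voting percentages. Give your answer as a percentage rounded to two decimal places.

20.28%

Beatriz reaches Stratus along 3 paths.
Via Cinder: 44% × 13% = 5.72%.
Via Nordquist → Cinder: 89% × 40% × 13% = 4.628%.
Via Northlake → Marlow: 54% × 92% × 20% = 9.936%.
Total: 5.72% + 4.628% + 9.936% = 20.284%.
Rounded: 20.28%.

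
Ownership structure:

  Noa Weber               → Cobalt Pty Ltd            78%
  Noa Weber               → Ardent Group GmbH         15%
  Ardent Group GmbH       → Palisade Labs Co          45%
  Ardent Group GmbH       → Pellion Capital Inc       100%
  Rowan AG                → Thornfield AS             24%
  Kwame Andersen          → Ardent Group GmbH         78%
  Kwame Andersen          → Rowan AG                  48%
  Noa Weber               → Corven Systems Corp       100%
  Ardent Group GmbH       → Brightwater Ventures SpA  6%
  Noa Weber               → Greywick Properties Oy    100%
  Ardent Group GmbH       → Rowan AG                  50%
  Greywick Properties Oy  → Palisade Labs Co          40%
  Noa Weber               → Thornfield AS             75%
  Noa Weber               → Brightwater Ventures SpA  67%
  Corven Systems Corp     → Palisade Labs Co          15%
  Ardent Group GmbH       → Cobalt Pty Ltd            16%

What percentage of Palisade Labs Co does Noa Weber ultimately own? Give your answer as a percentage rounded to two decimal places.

Noa reaches Palisade along 3 paths.
Via Corven: 100% × 15% = 15%.
Via Ardent: 15% × 45% = 6.75%.
Via Greywick: 100% × 40% = 40%.
Total: 15% + 6.75% + 40% = 61.75%.

61.75%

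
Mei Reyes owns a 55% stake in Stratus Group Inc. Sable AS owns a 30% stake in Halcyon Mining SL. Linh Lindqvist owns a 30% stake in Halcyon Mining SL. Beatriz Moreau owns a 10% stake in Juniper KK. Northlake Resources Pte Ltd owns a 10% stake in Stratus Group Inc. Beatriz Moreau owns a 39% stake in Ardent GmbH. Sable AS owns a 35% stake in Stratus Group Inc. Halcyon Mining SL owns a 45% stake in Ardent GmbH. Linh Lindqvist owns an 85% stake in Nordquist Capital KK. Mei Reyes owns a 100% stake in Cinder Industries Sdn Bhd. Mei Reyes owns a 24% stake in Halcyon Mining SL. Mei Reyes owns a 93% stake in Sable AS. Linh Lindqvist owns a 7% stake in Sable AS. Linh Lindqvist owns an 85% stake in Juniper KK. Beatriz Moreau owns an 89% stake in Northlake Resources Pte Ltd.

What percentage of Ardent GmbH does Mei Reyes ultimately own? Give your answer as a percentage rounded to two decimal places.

23.36%

Mei reaches Ardent along 2 paths.
Via Sable → Halcyon: 93% × 30% × 45% = 12.555%.
Via Halcyon: 24% × 45% = 10.8%.
Total: 12.555% + 10.8% = 23.355%.
Rounded: 23.36%.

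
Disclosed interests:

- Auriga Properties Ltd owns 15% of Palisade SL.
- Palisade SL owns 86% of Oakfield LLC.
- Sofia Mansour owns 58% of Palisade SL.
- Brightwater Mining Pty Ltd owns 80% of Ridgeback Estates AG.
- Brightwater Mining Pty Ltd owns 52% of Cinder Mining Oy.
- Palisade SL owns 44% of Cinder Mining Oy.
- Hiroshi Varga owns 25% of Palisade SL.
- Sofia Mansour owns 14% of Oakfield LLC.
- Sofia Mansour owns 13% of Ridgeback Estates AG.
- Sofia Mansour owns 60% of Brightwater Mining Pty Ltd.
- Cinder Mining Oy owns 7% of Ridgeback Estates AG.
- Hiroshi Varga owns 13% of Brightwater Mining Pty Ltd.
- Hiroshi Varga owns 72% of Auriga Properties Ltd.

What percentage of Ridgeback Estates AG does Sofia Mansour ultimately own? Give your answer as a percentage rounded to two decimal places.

Sofia reaches Ridgeback along 4 paths.
Via Palisade → Cinder: 58% × 44% × 7% = 1.7864%.
Via Brightwater → Cinder: 60% × 52% × 7% = 2.184%.
Via Brightwater: 60% × 80% = 48%.
Direct stake: 13% = 13%.
Total: 1.7864% + 2.184% + 48% + 13% = 64.9704%.
Rounded: 64.97%.

64.97%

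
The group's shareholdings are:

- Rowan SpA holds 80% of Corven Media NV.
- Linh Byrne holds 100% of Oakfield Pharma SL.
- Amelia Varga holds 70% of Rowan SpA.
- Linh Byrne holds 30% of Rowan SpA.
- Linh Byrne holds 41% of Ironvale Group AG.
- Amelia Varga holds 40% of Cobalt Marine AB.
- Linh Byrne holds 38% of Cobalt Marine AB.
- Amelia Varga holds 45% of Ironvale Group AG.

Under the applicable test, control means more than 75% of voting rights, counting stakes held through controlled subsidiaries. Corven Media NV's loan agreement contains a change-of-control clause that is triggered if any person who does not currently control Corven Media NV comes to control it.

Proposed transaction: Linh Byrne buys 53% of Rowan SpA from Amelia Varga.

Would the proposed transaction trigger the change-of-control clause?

The purchase adds only to Linh's holdings (Amelia's stake shrinks), so Linh is the only person who could newly come to control Corven.
Linh holds 100% of Oakfield, so Linh controls Oakfield.
Neither Linh nor any entity Linh controls holds any voting interest in Corven.
So before the transaction, Linh does not control Corven.
After the purchase, Linh's direct stake in Rowan rises to 30% + 53% = 83%, and Amelia's stake falls to 17%.
Linh holds 83% of Rowan, so Linh controls Rowan.
Rowan holds 80% of Corven, so Linh controls Corven.
Linh did not control Corven before and does after, so the clause is triggered.

Yes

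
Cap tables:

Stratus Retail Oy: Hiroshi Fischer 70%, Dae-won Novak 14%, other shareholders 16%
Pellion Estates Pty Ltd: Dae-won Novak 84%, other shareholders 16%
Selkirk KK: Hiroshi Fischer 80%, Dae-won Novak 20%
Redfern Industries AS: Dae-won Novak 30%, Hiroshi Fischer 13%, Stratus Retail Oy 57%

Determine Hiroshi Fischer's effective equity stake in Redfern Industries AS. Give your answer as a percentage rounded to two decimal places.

52.90%

Hiroshi reaches Redfern along 2 paths.
Direct stake: 13% = 13%.
Via Stratus: 70% × 57% = 39.9%.
Total: 13% + 39.9% = 52.9%.
Rounded: 52.90%.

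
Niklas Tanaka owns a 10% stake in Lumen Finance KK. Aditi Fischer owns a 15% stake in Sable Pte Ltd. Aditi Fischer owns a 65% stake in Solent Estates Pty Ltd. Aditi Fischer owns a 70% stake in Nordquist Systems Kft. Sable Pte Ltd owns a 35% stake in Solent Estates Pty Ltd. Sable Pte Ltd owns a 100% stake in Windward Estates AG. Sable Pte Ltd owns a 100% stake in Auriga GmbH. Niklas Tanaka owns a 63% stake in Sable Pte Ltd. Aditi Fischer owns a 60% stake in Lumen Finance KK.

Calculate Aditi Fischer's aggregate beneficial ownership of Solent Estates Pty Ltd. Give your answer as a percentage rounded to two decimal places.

70.25%

Aditi reaches Solent along 2 paths.
Direct stake: 65% = 65%.
Via Sable: 15% × 35% = 5.25%.
Total: 65% + 5.25% = 70.25%.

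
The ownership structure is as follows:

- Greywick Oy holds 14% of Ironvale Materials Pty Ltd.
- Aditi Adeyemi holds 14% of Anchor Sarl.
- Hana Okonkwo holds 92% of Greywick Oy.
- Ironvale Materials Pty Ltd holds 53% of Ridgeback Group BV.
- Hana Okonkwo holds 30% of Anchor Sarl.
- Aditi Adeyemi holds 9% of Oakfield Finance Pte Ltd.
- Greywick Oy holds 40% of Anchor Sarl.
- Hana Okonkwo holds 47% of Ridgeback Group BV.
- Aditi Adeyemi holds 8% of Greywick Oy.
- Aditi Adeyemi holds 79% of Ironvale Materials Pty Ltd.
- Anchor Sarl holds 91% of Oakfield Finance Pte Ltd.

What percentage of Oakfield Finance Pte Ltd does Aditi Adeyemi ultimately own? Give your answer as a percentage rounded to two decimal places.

24.65%

Aditi reaches Oakfield along 3 paths.
Direct stake: 9% = 9%.
Via Greywick → Anchor: 8% × 40% × 91% = 2.912%.
Via Anchor: 14% × 91% = 12.74%.
Total: 9% + 2.912% + 12.74% = 24.652%.
Rounded: 24.65%.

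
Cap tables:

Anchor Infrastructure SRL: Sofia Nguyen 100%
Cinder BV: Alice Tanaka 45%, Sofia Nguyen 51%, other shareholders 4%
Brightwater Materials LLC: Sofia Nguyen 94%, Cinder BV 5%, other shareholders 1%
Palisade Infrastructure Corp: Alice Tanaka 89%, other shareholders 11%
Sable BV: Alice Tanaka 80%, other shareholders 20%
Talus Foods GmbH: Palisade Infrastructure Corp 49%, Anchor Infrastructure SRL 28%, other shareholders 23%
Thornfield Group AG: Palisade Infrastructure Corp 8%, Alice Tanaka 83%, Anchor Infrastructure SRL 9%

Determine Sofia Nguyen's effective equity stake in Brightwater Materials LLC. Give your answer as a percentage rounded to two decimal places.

96.55%

Sofia reaches Brightwater along 2 paths.
Direct stake: 94% = 94%.
Via Cinder: 51% × 5% = 2.55%.
Total: 94% + 2.55% = 96.55%.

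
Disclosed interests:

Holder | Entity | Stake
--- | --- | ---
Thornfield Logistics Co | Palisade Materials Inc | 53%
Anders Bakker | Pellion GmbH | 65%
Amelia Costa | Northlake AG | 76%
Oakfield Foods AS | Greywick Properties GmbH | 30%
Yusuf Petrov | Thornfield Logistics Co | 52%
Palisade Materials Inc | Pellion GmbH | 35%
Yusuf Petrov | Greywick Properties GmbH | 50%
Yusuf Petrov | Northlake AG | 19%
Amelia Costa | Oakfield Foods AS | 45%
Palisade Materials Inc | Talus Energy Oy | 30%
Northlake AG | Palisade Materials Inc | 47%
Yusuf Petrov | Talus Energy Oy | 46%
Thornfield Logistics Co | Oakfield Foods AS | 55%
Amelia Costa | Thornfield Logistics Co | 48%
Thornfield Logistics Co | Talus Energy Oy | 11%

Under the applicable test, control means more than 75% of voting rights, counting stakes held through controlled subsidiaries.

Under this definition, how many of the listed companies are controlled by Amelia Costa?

1

Amelia holds 76% of Northlake, so Amelia controls Northlake.
No other company's threshold is met.
Amelia controls 1 company.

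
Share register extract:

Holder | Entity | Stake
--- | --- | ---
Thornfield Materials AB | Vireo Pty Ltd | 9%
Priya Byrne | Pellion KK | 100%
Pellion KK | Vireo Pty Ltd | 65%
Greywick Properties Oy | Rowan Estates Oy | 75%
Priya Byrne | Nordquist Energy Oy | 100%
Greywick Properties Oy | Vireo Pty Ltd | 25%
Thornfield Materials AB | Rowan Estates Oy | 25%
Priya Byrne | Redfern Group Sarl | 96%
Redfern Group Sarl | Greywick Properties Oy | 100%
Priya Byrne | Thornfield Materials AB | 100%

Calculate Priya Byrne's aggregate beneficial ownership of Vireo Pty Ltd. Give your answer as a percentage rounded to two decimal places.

98.00%

Priya reaches Vireo along 3 paths.
Via Pellion: 100% × 65% = 65%.
Via Redfern → Greywick: 96% × 100% × 25% = 24%.
Via Thornfield: 100% × 9% = 9%.
Total: 65% + 24% + 9% = 98%.
Rounded: 98.00%.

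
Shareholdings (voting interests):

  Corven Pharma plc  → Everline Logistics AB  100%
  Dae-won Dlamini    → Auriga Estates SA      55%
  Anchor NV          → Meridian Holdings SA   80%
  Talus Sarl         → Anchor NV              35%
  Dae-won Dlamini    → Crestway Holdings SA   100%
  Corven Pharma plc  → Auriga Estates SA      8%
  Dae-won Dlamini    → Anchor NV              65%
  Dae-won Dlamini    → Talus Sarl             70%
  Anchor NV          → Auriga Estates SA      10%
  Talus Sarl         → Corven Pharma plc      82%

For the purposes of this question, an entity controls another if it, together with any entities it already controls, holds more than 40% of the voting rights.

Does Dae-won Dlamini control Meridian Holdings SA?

Dae-won holds 70% of Talus, so Dae-won controls Talus.
Talus and Dae-won together hold 35% + 65% = 100% of Anchor, so Dae-won controls Anchor.
Anchor holds 80% of Meridian, so Dae-won controls Meridian.

Yes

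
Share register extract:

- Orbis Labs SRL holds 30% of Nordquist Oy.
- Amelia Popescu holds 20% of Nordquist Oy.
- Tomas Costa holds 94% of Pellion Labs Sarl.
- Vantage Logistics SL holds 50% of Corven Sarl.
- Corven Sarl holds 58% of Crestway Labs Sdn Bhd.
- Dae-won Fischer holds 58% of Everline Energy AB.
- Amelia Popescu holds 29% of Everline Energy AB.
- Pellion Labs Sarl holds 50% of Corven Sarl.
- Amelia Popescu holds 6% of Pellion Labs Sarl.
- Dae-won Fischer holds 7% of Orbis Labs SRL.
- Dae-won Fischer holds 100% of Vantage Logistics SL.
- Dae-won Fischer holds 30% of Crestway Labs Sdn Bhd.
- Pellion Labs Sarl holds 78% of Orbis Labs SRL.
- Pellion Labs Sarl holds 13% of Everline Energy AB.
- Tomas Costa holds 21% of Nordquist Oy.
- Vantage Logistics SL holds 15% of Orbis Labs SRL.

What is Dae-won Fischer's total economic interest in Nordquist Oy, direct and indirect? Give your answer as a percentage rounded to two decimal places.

6.60%

Dae-won reaches Nordquist along 2 paths.
Via Vantage → Orbis: 100% × 15% × 30% = 4.5%.
Via Orbis: 7% × 30% = 2.1%.
Total: 4.5% + 2.1% = 6.6%.
Rounded: 6.60%.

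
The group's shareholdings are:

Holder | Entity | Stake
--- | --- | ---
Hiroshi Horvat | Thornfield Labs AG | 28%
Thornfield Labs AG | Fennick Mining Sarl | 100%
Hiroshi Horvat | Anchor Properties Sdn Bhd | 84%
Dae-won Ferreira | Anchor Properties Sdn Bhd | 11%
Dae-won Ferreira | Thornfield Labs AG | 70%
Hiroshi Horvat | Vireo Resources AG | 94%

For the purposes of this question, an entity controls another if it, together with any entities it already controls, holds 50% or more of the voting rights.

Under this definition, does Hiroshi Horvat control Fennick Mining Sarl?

No

Hiroshi holds 94% of Vireo, so Hiroshi controls Vireo.
Hiroshi holds 84% of Anchor, so Hiroshi controls Anchor.
Neither Hiroshi nor any entity Hiroshi controls holds any voting interest in Fennick.
So Hiroshi does not control Fennick.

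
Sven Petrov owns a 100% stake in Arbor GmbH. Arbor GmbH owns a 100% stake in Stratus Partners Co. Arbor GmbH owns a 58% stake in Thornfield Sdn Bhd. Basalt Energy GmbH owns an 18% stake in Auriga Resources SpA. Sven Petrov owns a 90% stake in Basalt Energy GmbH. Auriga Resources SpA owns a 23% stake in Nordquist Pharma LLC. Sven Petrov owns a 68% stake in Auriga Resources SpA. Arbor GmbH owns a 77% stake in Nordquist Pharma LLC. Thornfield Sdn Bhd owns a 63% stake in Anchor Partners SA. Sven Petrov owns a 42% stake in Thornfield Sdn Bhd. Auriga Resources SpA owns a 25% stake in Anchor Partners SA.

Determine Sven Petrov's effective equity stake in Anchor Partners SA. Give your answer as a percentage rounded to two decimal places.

84.05%

Sven reaches Anchor along 4 paths.
Via Thornfield: 42% × 63% = 26.46%.
Via Arbor → Thornfield: 100% × 58% × 63% = 36.54%.
Via Auriga: 68% × 25% = 17%.
Via Basalt → Auriga: 90% × 18% × 25% = 4.05%.
Total: 26.46% + 36.54% + 17% + 4.05% = 84.05%.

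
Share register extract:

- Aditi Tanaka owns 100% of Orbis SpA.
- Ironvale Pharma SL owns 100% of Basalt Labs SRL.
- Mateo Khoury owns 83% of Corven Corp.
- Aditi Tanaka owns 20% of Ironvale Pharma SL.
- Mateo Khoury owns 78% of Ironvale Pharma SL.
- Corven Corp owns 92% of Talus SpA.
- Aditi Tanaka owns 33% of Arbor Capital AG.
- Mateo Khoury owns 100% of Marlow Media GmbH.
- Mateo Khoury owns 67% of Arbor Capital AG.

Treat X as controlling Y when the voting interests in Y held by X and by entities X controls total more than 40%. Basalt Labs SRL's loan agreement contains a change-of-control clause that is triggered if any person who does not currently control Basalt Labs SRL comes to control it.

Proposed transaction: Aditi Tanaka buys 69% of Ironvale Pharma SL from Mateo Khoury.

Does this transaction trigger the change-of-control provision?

Yes

The purchase adds only to Aditi's holdings (Mateo's stake shrinks), so Aditi is the only person who could newly come to control Basalt.
Aditi holds 100% of Orbis, so Aditi controls Orbis.
Neither Aditi nor any entity Aditi controls holds any voting interest in Basalt.
So before the transaction, Aditi does not control Basalt.
After the purchase, Aditi's direct stake in Ironvale rises to 20% + 69% = 89%, and Mateo's stake falls to 9%.
Aditi holds 89% of Ironvale, so Aditi controls Ironvale.
Ironvale holds 100% of Basalt, so Aditi controls Basalt.
Aditi did not control Basalt before and does after, so the clause is triggered.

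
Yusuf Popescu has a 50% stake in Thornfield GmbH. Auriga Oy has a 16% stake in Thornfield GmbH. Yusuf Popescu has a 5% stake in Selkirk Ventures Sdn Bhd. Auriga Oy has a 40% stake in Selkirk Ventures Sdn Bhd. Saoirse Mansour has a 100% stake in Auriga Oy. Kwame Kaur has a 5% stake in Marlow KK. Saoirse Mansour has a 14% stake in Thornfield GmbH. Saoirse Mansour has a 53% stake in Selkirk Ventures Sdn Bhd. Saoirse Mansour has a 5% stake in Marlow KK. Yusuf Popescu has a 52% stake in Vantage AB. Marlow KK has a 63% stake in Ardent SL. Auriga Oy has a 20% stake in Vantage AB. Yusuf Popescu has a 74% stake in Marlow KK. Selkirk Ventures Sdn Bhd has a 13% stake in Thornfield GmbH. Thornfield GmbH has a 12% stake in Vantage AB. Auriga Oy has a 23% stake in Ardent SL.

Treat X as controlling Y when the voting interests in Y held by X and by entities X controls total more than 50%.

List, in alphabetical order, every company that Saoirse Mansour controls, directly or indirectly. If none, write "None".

Auriga Oy, Selkirk Ventures Sdn Bhd

Saoirse holds 100% of Auriga, so Saoirse controls Auriga.
Saoirse and Auriga together hold 53% + 40% = 93% of Selkirk, so Saoirse controls Selkirk.
No other company's threshold is met.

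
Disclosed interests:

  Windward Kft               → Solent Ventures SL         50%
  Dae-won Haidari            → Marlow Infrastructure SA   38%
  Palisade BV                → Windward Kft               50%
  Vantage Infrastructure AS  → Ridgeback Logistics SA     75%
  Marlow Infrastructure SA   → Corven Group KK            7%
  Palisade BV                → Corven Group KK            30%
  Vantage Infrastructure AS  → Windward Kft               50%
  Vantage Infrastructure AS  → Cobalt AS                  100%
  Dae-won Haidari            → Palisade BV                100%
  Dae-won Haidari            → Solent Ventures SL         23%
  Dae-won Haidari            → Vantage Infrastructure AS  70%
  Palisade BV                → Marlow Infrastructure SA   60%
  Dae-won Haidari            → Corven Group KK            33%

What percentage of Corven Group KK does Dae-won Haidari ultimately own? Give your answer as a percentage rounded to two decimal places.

Dae-won reaches Corven along 4 paths.
Via Palisade → Marlow: 100% × 60% × 7% = 4.2%.
Via Marlow: 38% × 7% = 2.66%.
Direct stake: 33% = 33%.
Via Palisade: 100% × 30% = 30%.
Total: 4.2% + 2.66% + 33% + 30% = 69.86%.

69.86%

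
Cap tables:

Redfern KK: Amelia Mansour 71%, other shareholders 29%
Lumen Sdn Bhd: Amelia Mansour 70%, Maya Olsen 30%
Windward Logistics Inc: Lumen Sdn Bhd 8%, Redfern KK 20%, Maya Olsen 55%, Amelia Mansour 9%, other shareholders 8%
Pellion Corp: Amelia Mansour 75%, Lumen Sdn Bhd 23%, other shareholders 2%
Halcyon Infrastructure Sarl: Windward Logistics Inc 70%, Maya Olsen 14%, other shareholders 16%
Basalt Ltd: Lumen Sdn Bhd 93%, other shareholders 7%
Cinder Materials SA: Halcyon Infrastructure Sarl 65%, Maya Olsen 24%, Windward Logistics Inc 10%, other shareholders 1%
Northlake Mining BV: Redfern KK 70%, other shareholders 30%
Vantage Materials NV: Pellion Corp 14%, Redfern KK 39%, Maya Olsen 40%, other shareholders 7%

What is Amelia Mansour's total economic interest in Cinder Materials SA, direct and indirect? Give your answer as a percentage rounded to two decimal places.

Amelia reaches Cinder along 6 paths.
Via Lumen → Windward → Halcyon: 70% × 8% × 70% × 65% = 2.548%.
Via Redfern → Windward → Halcyon: 71% × 20% × 70% × 65% = 6.461%.
Via Windward → Halcyon: 9% × 70% × 65% = 4.095%.
Via Lumen → Windward: 70% × 8% × 10% = 0.56%.
Via Redfern → Windward: 71% × 20% × 10% = 1.42%.
Via Windward: 9% × 10% = 0.9%.
Total: 2.548% + 6.461% + 4.095% + 0.56% + 1.42% + 0.9% = 15.984%.
Rounded: 15.98%.

15.98%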